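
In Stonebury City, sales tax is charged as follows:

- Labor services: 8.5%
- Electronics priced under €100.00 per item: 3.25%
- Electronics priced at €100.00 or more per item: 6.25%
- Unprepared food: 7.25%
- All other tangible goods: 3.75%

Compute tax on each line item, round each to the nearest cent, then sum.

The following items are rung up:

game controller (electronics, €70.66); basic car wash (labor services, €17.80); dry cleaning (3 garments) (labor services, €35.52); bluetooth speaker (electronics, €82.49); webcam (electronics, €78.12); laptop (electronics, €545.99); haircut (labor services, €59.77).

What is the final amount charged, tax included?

Game controller €70.66: electronics, under €100.00 → 3.25% → €2.30
Basic car wash €17.80: labor services → 8.5% → €1.51
Dry cleaning (3 garments) €35.52: labor services → 8.5% → €3.02
Bluetooth speaker €82.49: electronics, under €100.00 → 3.25% → €2.68
Webcam €78.12: electronics, under €100.00 → 3.25% → €2.54
Laptop €545.99: electronics, €100.00 or more → 6.25% → €34.12
Haircut €59.77: labor services → 8.5% → €5.08
Subtotal = €890.35; tax = €51.25; total due = €941.60

€941.60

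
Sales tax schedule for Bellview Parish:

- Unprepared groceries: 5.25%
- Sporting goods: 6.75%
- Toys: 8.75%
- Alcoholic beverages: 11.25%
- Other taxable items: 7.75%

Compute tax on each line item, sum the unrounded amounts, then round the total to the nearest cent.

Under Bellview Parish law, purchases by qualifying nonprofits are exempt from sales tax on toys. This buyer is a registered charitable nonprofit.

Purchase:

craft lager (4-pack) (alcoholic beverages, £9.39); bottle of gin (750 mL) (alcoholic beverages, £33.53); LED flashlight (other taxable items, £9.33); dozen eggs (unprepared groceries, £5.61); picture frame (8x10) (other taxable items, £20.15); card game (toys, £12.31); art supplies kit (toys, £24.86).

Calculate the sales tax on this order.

Craft lager (4-pack) £9.39: alcoholic beverages → 11.25% → £1.056375
Bottle of gin (750 mL) £33.53: alcoholic beverages → 11.25% → £3.772125
LED flashlight £9.33: other taxable items → 7.75% → £0.723075
Dozen eggs £5.61: unprepared groceries → 5.25% → £0.294525
Picture frame (8x10) £20.15: other taxable items → 7.75% → £1.561625
Card game £12.31: toys, buyer-exempt → 0% → £0.00
Art supplies kit £24.86: toys, buyer-exempt → 0% → £0.00
Unrounded tax sum = £7.407725 → £7.41

£7.41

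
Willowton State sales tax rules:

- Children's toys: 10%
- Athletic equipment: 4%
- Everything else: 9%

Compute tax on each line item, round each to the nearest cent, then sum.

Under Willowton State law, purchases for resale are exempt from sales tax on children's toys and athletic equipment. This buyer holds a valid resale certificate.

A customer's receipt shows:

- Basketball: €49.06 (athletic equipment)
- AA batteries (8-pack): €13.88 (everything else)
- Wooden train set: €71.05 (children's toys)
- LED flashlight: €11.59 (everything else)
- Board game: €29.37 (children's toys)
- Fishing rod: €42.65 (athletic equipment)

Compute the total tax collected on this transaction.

€2.29

Basketball €49.06: athletic equipment, buyer-exempt → 0% → €0.00
AA batteries (8-pack) €13.88: everything else → 9% → €1.25
Wooden train set €71.05: children's toys, buyer-exempt → 0% → €0.00
LED flashlight €11.59: everything else → 9% → €1.04
Board game €29.37: children's toys, buyer-exempt → 0% → €0.00
Fishing rod €42.65: athletic equipment, buyer-exempt → 0% → €0.00
Total tax = €1.25 + €1.04 = €2.29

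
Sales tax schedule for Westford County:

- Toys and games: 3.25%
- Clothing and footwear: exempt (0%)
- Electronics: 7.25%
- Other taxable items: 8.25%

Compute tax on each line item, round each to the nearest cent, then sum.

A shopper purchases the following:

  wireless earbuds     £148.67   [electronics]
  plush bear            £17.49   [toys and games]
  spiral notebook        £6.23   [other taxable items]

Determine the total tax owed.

Wireless earbuds £148.67: electronics → 7.25% → £10.78
Plush bear £17.49: toys and games → 3.25% → £0.57
Spiral notebook £6.23: other taxable items → 8.25% → £0.51
Total tax = £10.78 + £0.57 + £0.51 = £11.86

£11.86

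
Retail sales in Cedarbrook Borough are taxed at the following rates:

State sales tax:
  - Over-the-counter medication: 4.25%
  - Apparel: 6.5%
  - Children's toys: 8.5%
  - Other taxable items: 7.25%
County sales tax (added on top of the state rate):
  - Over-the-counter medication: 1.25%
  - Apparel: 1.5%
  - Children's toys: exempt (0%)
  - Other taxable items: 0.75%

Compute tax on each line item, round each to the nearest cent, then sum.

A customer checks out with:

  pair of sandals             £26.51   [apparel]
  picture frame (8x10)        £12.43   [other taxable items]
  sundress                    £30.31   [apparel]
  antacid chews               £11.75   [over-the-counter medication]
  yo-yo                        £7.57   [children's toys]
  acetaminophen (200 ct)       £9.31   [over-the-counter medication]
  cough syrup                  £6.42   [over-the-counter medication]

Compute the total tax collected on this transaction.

Pair of sandals £26.51: apparel → 6.5% + 1.5% county = 8% → £2.12
Picture frame (8x10) £12.43: other taxable items → 7.25% + 0.75% county = 8% → £0.99
Sundress £30.31: apparel → 6.5% + 1.5% county = 8% → £2.42
Antacid chews £11.75: over-the-counter medication → 4.25% + 1.25% county = 5.5% → £0.65
Yo-yo £7.57: children's toys → 8.5% + 0% county = 8.5% → £0.64
Acetaminophen (200 ct) £9.31: over-the-counter medication → 4.25% + 1.25% county = 5.5% → £0.51
Cough syrup £6.42: over-the-counter medication → 4.25% + 1.25% county = 5.5% → £0.35
Total tax = £2.12 + £0.99 + £2.42 + £0.65 + £0.64 + £0.51 + £0.35 = £7.68

£7.68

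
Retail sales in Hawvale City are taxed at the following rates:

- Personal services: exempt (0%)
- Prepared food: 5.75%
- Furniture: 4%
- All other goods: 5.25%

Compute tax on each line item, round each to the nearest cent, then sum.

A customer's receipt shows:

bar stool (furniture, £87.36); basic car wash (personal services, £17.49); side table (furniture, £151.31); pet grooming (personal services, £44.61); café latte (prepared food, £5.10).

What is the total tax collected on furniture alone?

£9.54

Bar stool £87.36: furniture → 4% → £3.49
Side table £151.31: furniture → 4% → £6.05
Tax on furniture = £3.49 + £6.05 = £9.54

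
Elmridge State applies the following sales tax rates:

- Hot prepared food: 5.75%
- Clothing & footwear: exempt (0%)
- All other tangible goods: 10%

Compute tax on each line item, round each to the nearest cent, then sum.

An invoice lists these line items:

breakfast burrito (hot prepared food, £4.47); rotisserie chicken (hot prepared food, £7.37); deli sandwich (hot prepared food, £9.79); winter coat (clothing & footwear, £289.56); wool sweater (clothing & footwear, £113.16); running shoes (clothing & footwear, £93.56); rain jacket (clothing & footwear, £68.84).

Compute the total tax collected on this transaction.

Breakfast burrito £4.47: hot prepared food → 5.75% → £0.26
Rotisserie chicken £7.37: hot prepared food → 5.75% → £0.42
Deli sandwich £9.79: hot prepared food → 5.75% → £0.56
Winter coat £289.56: clothing & footwear → 0% → £0.00
Wool sweater £113.16: clothing & footwear → 0% → £0.00
Running shoes £93.56: clothing & footwear → 0% → £0.00
Rain jacket £68.84: clothing & footwear → 0% → £0.00
Total tax = £0.26 + £0.42 + £0.56 = £1.24

£1.24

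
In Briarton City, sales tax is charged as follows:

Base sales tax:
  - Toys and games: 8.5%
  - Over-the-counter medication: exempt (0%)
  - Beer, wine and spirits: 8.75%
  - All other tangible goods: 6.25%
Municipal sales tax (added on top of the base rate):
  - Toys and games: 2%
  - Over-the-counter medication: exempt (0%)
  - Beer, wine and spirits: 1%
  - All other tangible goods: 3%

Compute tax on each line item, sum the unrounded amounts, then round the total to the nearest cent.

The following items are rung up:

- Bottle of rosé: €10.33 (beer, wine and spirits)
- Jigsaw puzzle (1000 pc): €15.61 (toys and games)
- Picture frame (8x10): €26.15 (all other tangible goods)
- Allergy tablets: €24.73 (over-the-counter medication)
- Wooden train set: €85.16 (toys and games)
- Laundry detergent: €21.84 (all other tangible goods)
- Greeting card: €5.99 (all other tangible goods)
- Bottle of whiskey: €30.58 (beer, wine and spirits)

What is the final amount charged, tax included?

€239.95

Bottle of rosé €10.33: beer, wine and spirits → 8.75% + 1% municipal = 9.75% → €1.007175
Jigsaw puzzle (1000 pc) €15.61: toys and games → 8.5% + 2% municipal = 10.5% → €1.63905
Picture frame (8x10) €26.15: all other tangible goods → 6.25% + 3% municipal = 9.25% → €2.418875
Allergy tablets €24.73: over-the-counter medication → 0% + 0% municipal = 0% → €0.00
Wooden train set €85.16: toys and games → 8.5% + 2% municipal = 10.5% → €8.9418
Laundry detergent €21.84: all other tangible goods → 6.25% + 3% municipal = 9.25% → €2.0202
Greeting card €5.99: all other tangible goods → 6.25% + 3% municipal = 9.25% → €0.554075
Bottle of whiskey €30.58: beer, wine and spirits → 8.75% + 1% municipal = 9.75% → €2.98155
Subtotal = €220.39; unrounded tax = €19.562725 → €19.56; total due = €239.95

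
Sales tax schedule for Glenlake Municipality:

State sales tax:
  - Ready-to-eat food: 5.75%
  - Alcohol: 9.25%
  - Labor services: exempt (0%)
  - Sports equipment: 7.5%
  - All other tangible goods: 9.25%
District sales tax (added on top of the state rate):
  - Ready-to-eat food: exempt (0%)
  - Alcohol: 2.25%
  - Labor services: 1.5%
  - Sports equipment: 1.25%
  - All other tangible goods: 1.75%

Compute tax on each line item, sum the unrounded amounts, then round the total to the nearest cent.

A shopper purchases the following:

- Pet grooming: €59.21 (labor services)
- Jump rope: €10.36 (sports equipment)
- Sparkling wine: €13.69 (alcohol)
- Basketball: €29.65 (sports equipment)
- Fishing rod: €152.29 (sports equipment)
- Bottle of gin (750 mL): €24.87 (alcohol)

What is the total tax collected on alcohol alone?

Sparkling wine €13.69: alcohol → 9.25% + 2.25% district = 11.5% → €1.57435
Bottle of gin (750 mL) €24.87: alcohol → 9.25% + 2.25% district = 11.5% → €2.86005
Tax on alcohol: unrounded sum = €4.4344 → €4.43

€4.43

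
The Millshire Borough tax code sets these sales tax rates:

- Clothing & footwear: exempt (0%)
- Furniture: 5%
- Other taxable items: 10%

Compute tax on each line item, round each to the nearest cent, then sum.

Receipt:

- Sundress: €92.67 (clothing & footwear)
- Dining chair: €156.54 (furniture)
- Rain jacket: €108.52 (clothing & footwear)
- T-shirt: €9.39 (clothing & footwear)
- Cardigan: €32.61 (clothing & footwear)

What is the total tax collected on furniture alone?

€7.83

Dining chair €156.54: furniture → 5% → €7.83
Tax on furniture = €7.83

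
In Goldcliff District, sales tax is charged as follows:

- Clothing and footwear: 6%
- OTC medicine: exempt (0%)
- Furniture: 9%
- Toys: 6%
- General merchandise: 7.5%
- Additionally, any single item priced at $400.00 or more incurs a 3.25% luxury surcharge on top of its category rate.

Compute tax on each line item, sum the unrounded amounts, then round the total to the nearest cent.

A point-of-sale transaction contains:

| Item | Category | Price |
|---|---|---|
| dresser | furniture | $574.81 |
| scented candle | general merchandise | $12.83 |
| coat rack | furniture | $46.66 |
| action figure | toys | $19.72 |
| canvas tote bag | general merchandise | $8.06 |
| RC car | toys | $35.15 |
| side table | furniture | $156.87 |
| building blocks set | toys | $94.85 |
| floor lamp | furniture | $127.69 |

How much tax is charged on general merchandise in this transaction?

$1.57

Scented candle $12.83: general merchandise → 7.5% → $0.96225
Canvas tote bag $8.06: general merchandise → 7.5% → $0.6045
Tax on general merchandise: unrounded sum = $1.56675 → $1.57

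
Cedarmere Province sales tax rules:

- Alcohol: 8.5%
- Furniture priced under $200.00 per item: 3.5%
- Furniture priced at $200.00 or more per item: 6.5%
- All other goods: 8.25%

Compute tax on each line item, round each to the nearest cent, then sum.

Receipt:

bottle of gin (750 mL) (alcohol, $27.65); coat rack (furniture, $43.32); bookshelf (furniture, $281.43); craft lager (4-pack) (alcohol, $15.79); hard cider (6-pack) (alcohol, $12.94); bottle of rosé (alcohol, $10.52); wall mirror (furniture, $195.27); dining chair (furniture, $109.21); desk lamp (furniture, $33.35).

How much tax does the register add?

Bottle of gin (750 mL) $27.65: alcohol → 8.5% → $2.35
Coat rack $43.32: furniture, under $200.00 → 3.5% → $1.52
Bookshelf $281.43: furniture, $200.00 or more → 6.5% → $18.29
Craft lager (4-pack) $15.79: alcohol → 8.5% → $1.34
Hard cider (6-pack) $12.94: alcohol → 8.5% → $1.10
Bottle of rosé $10.52: alcohol → 8.5% → $0.89
Wall mirror $195.27: furniture, under $200.00 → 3.5% → $6.83
Dining chair $109.21: furniture, under $200.00 → 3.5% → $3.82
Desk lamp $33.35: furniture, under $200.00 → 3.5% → $1.17
Total tax = $2.35 + $1.52 + $18.29 + $1.34 + $1.10 + $0.89 + $6.83 + $3.82 + $1.17 = $37.31

$37.31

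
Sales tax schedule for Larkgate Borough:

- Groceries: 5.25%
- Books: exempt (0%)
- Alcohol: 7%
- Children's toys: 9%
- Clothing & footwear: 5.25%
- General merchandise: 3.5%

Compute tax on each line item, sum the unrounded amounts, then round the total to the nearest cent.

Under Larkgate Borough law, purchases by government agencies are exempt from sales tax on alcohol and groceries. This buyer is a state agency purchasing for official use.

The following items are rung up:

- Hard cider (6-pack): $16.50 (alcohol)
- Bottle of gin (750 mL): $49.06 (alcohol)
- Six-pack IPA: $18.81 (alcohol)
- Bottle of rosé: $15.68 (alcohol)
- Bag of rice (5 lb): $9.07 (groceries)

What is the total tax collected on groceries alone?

$0.00

Bag of rice (5 lb) $9.07: groceries, buyer-exempt → 0% → $0.00
Tax on groceries: unrounded sum = $0.00 → $0.00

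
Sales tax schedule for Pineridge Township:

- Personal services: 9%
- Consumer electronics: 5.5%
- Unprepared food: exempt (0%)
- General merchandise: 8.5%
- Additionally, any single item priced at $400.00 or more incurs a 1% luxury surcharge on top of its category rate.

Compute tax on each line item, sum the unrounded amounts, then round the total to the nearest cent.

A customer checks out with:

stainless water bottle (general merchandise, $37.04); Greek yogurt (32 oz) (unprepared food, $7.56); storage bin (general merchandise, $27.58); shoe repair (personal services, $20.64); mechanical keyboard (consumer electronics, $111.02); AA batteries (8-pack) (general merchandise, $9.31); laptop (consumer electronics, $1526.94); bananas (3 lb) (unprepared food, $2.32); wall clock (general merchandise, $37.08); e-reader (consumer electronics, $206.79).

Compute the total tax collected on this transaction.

$128.02

Stainless water bottle $37.04: general merchandise → 8.5% → $3.1484
Greek yogurt (32 oz) $7.56: unprepared food → 0% → $0.00
Storage bin $27.58: general merchandise → 8.5% → $2.3443
Shoe repair $20.64: personal services → 9% → $1.8576
Mechanical keyboard $111.02: consumer electronics → 5.5% → $6.1061
AA batteries (8-pack) $9.31: general merchandise → 8.5% → $0.79135
Laptop $1526.94: consumer electronics → 5.5% + 1% surcharge = 6.5% → $99.2511
Bananas (3 lb) $2.32: unprepared food → 0% → $0.00
Wall clock $37.08: general merchandise → 8.5% → $3.1518
E-reader $206.79: consumer electronics → 5.5% → $11.37345
Unrounded tax sum = $128.0241 → $128.02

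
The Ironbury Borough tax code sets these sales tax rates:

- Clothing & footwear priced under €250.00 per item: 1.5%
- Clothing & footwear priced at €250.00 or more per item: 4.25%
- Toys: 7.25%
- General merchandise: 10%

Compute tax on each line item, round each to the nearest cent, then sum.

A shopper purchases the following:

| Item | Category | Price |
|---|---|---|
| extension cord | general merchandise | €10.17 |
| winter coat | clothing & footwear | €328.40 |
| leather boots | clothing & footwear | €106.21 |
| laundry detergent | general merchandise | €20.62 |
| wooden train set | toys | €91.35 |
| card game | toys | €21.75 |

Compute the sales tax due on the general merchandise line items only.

€3.08

Extension cord €10.17: general merchandise → 10% → €1.02
Laundry detergent €20.62: general merchandise → 10% → €2.06
Tax on general merchandise = €1.02 + €2.06 = €3.08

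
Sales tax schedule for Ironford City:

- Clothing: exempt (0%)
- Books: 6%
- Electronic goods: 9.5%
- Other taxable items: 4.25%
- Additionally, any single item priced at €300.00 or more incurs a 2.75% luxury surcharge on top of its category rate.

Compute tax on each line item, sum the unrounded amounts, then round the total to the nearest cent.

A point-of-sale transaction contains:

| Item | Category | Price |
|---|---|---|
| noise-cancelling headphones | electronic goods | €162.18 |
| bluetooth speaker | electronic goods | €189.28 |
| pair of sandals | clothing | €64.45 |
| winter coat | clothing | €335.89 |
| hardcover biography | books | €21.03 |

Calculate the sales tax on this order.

Noise-cancelling headphones €162.18: electronic goods → 9.5% → €15.4071
Bluetooth speaker €189.28: electronic goods → 9.5% → €17.9816
Pair of sandals €64.45: clothing → 0% → €0.00
Winter coat €335.89: clothing → 0% + 2.75% surcharge = 2.75% → €9.236975
Hardcover biography €21.03: books → 6% → €1.2618
Unrounded tax sum = €43.887475 → €43.89

€43.89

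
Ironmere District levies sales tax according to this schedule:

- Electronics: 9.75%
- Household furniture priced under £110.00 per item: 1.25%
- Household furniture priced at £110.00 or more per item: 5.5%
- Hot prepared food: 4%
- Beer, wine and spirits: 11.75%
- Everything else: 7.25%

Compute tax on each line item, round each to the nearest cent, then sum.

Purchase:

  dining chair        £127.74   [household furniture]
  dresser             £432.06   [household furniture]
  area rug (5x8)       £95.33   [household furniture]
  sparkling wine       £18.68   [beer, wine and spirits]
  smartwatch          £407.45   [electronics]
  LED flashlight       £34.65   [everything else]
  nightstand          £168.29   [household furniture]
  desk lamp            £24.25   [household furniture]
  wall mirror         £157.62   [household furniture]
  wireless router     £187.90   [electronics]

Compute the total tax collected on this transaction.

Dining chair £127.74: household furniture, £110.00 or more → 5.5% → £7.03
Dresser £432.06: household furniture, £110.00 or more → 5.5% → £23.76
Area rug (5x8) £95.33: household furniture, under £110.00 → 1.25% → £1.19
Sparkling wine £18.68: beer, wine and spirits → 11.75% → £2.19
Smartwatch £407.45: electronics → 9.75% → £39.73
LED flashlight £34.65: everything else → 7.25% → £2.51
Nightstand £168.29: household furniture, £110.00 or more → 5.5% → £9.26
Desk lamp £24.25: household furniture, under £110.00 → 1.25% → £0.30
Wall mirror £157.62: household furniture, £110.00 or more → 5.5% → £8.67
Wireless router £187.90: electronics → 9.75% → £18.32
Total tax = £7.03 + £23.76 + £1.19 + £2.19 + £39.73 + £2.51 + £9.26 + £0.30 + £8.67 + £18.32 = £112.96

£112.96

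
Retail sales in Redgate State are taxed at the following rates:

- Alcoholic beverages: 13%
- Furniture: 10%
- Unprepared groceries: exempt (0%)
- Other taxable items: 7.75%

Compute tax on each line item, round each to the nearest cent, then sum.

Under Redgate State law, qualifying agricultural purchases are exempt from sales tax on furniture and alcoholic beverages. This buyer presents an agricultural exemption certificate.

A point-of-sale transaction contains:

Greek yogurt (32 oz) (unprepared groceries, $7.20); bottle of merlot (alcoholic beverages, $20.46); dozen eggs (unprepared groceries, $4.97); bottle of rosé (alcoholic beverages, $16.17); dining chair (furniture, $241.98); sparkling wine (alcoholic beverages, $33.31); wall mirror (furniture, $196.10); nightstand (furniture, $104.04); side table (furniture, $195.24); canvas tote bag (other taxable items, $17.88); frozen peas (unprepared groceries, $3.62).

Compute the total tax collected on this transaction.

Greek yogurt (32 oz) $7.20: unprepared groceries → 0% → $0.00
Bottle of merlot $20.46: alcoholic beverages, buyer-exempt → 0% → $0.00
Dozen eggs $4.97: unprepared groceries → 0% → $0.00
Bottle of rosé $16.17: alcoholic beverages, buyer-exempt → 0% → $0.00
Dining chair $241.98: furniture, buyer-exempt → 0% → $0.00
Sparkling wine $33.31: alcoholic beverages, buyer-exempt → 0% → $0.00
Wall mirror $196.10: furniture, buyer-exempt → 0% → $0.00
Nightstand $104.04: furniture, buyer-exempt → 0% → $0.00
Side table $195.24: furniture, buyer-exempt → 0% → $0.00
Canvas tote bag $17.88: other taxable items → 7.75% → $1.39
Frozen peas $3.62: unprepared groceries → 0% → $0.00
Total tax = $1.39

$1.39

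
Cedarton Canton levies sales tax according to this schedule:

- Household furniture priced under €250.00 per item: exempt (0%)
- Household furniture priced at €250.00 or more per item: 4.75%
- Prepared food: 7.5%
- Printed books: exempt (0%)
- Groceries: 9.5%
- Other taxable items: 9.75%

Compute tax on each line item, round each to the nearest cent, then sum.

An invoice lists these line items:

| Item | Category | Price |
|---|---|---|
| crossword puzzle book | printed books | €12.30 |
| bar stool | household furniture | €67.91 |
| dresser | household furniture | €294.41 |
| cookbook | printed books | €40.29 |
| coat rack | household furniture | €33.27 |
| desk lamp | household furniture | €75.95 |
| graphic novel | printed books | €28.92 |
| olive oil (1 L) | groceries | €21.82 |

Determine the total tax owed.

Crossword puzzle book €12.30: printed books → 0% → €0.00
Bar stool €67.91: household furniture, under €250.00 → 0% → €0.00
Dresser €294.41: household furniture, €250.00 or more → 4.75% → €13.98
Cookbook €40.29: printed books → 0% → €0.00
Coat rack €33.27: household furniture, under €250.00 → 0% → €0.00
Desk lamp €75.95: household furniture, under €250.00 → 0% → €0.00
Graphic novel €28.92: printed books → 0% → €0.00
Olive oil (1 L) €21.82: groceries → 9.5% → €2.07
Total tax = €13.98 + €2.07 = €16.05

€16.05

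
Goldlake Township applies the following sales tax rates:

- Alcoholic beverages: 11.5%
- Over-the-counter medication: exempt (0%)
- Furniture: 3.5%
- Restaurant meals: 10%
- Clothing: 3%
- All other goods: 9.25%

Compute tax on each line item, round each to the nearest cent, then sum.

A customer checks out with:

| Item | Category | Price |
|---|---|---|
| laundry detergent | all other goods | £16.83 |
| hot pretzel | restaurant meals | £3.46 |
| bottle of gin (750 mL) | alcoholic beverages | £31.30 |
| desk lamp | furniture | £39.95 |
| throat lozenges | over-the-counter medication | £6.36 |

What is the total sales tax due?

Laundry detergent £16.83: all other goods → 9.25% → £1.56
Hot pretzel £3.46: restaurant meals → 10% → £0.35
Bottle of gin (750 mL) £31.30: alcoholic beverages → 11.5% → £3.60
Desk lamp £39.95: furniture → 3.5% → £1.40
Throat lozenges £6.36: over-the-counter medication → 0% → £0.00
Total tax = £1.56 + £0.35 + £3.60 + £1.40 = £6.91

£6.91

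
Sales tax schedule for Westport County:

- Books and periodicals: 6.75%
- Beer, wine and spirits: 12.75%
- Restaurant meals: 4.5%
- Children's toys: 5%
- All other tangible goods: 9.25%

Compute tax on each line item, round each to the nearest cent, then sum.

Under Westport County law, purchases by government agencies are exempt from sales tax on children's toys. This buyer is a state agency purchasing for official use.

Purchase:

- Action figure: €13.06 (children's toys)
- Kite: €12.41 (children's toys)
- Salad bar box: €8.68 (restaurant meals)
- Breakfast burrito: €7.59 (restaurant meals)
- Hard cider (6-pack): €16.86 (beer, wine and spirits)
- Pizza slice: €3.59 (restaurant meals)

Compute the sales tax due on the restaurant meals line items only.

Salad bar box €8.68: restaurant meals → 4.5% → €0.39
Breakfast burrito €7.59: restaurant meals → 4.5% → €0.34
Pizza slice €3.59: restaurant meals → 4.5% → €0.16
Tax on restaurant meals = €0.39 + €0.34 + €0.16 = €0.89

€0.89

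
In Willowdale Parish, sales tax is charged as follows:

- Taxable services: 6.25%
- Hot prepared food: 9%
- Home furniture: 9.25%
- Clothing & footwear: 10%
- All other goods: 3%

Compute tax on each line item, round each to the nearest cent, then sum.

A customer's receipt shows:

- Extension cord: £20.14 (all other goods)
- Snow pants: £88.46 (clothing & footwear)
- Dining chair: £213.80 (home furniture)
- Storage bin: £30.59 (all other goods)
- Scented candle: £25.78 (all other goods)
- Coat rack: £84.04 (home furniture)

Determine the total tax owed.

£38.69

Extension cord £20.14: all other goods → 3% → £0.60
Snow pants £88.46: clothing & footwear → 10% → £8.85
Dining chair £213.80: home furniture → 9.25% → £19.78
Storage bin £30.59: all other goods → 3% → £0.92
Scented candle £25.78: all other goods → 3% → £0.77
Coat rack £84.04: home furniture → 9.25% → £7.77
Total tax = £0.60 + £8.85 + £19.78 + £0.92 + £0.77 + £7.77 = £38.69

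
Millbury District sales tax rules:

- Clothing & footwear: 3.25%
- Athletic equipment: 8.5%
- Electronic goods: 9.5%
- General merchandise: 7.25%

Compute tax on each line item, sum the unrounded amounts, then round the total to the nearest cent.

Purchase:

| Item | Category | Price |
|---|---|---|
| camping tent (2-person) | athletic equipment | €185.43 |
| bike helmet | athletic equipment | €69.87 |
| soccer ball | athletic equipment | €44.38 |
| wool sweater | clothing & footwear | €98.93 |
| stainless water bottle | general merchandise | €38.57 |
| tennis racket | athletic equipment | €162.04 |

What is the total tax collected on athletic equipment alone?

Camping tent (2-person) €185.43: athletic equipment → 8.5% → €15.76155
Bike helmet €69.87: athletic equipment → 8.5% → €5.93895
Soccer ball €44.38: athletic equipment → 8.5% → €3.7723
Tennis racket €162.04: athletic equipment → 8.5% → €13.7734
Tax on athletic equipment: unrounded sum = €39.2462 → €39.25

€39.25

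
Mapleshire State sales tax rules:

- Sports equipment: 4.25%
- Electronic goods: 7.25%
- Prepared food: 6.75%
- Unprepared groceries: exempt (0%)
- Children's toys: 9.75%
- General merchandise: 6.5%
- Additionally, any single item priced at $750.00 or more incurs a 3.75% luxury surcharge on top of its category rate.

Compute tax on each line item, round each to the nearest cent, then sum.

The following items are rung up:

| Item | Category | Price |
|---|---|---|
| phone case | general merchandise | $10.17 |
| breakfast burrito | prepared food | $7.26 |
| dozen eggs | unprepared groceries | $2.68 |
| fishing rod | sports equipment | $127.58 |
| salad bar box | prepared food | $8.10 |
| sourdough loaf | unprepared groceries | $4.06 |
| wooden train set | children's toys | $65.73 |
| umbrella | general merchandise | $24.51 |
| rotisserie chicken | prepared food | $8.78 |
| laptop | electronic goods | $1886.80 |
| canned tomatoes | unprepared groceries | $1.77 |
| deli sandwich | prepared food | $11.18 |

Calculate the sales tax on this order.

Phone case $10.17: general merchandise → 6.5% → $0.66
Breakfast burrito $7.26: prepared food → 6.75% → $0.49
Dozen eggs $2.68: unprepared groceries → 0% → $0.00
Fishing rod $127.58: sports equipment → 4.25% → $5.42
Salad bar box $8.10: prepared food → 6.75% → $0.55
Sourdough loaf $4.06: unprepared groceries → 0% → $0.00
Wooden train set $65.73: children's toys → 9.75% → $6.41
Umbrella $24.51: general merchandise → 6.5% → $1.59
Rotisserie chicken $8.78: prepared food → 6.75% → $0.59
Laptop $1886.80: electronic goods → 7.25% + 3.75% surcharge = 11% → $207.55
Canned tomatoes $1.77: unprepared groceries → 0% → $0.00
Deli sandwich $11.18: prepared food → 6.75% → $0.75
Total tax = $0.66 + $0.49 + $5.42 + $0.55 + $6.41 + $1.59 + $0.59 + $207.55 + $0.75 = $224.01

$224.01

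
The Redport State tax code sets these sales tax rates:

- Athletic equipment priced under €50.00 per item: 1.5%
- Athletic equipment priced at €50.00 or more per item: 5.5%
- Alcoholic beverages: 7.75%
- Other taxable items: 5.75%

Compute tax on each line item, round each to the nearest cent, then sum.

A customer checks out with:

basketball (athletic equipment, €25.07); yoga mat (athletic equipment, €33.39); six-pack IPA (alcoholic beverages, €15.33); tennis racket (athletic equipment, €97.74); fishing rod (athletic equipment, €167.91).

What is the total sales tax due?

Basketball €25.07: athletic equipment, under €50.00 → 1.5% → €0.38
Yoga mat €33.39: athletic equipment, under €50.00 → 1.5% → €0.50
Six-pack IPA €15.33: alcoholic beverages → 7.75% → €1.19
Tennis racket €97.74: athletic equipment, €50.00 or more → 5.5% → €5.38
Fishing rod €167.91: athletic equipment, €50.00 or more → 5.5% → €9.24
Total tax = €0.38 + €0.50 + €1.19 + €5.38 + €9.24 = €16.69

€16.69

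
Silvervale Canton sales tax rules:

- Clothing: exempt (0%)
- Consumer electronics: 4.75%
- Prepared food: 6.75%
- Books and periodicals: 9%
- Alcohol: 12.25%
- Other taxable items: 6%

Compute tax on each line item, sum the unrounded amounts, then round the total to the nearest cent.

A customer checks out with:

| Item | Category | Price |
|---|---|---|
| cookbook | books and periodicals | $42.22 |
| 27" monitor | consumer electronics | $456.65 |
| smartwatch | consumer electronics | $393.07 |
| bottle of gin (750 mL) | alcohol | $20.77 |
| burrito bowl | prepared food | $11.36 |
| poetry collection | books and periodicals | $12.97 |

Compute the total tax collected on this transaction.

Cookbook $42.22: books and periodicals → 9% → $3.7998
27" monitor $456.65: consumer electronics → 4.75% → $21.690875
Smartwatch $393.07: consumer electronics → 4.75% → $18.670825
Bottle of gin (750 mL) $20.77: alcohol → 12.25% → $2.544325
Burrito bowl $11.36: prepared food → 6.75% → $0.7668
Poetry collection $12.97: books and periodicals → 9% → $1.1673
Unrounded tax sum = $48.639925 → $48.64

$48.64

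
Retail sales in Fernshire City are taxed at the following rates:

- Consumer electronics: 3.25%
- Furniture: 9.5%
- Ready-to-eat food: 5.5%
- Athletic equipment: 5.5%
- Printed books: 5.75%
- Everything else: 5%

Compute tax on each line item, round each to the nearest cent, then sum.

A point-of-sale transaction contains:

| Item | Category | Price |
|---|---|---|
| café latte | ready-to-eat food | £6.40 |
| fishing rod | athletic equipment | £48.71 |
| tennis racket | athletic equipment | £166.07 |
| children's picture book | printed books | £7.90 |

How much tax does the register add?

£12.61

Café latte £6.40: ready-to-eat food → 5.5% → £0.35
Fishing rod £48.71: athletic equipment → 5.5% → £2.68
Tennis racket £166.07: athletic equipment → 5.5% → £9.13
Children's picture book £7.90: printed books → 5.75% → £0.45
Total tax = £0.35 + £2.68 + £9.13 + £0.45 = £12.61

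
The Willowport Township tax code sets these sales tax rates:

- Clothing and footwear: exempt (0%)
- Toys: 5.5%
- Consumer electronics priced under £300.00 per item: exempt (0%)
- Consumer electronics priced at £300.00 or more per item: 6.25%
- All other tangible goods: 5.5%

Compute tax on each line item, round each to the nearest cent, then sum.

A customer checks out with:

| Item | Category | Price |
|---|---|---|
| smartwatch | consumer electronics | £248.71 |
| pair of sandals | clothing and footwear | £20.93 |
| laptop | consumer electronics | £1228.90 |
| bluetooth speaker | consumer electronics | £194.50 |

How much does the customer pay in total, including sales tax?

£1769.85

Smartwatch £248.71: consumer electronics, under £300.00 → 0% → £0.00
Pair of sandals £20.93: clothing and footwear → 0% → £0.00
Laptop £1228.90: consumer electronics, £300.00 or more → 6.25% → £76.81
Bluetooth speaker £194.50: consumer electronics, under £300.00 → 0% → £0.00
Subtotal = £1693.04; tax = £76.81; total due = £1769.85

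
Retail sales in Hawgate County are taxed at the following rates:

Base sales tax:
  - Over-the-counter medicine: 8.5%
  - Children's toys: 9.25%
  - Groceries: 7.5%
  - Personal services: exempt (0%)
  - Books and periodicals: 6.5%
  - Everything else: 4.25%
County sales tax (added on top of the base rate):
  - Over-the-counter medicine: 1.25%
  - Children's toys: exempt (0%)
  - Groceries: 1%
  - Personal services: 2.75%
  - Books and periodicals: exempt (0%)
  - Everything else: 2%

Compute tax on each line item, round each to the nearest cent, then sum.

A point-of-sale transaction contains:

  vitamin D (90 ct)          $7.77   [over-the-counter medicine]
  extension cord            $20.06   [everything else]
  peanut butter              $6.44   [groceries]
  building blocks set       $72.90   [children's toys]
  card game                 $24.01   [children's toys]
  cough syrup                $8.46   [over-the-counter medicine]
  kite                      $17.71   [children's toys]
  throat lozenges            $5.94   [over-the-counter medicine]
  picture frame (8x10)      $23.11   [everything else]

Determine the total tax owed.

Vitamin D (90 ct) $7.77: over-the-counter medicine → 8.5% + 1.25% county = 9.75% → $0.76
Extension cord $20.06: everything else → 4.25% + 2% county = 6.25% → $1.25
Peanut butter $6.44: groceries → 7.5% + 1% county = 8.5% → $0.55
Building blocks set $72.90: children's toys → 9.25% + 0% county = 9.25% → $6.74
Card game $24.01: children's toys → 9.25% + 0% county = 9.25% → $2.22
Cough syrup $8.46: over-the-counter medicine → 8.5% + 1.25% county = 9.75% → $0.82
Kite $17.71: children's toys → 9.25% + 0% county = 9.25% → $1.64
Throat lozenges $5.94: over-the-counter medicine → 8.5% + 1.25% county = 9.75% → $0.58
Picture frame (8x10) $23.11: everything else → 4.25% + 2% county = 6.25% → $1.44
Total tax = $0.76 + $1.25 + $0.55 + $6.74 + $2.22 + $0.82 + $1.64 + $0.58 + $1.44 = $16.00

$16.00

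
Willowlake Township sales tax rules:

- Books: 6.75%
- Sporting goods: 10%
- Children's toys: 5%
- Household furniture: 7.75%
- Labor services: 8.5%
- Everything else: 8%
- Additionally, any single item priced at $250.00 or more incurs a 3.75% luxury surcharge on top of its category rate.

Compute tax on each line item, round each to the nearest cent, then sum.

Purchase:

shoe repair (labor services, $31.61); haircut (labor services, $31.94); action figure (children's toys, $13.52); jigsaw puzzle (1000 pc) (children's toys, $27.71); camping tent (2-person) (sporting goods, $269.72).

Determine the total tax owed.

Shoe repair $31.61: labor services → 8.5% → $2.69
Haircut $31.94: labor services → 8.5% → $2.71
Action figure $13.52: children's toys → 5% → $0.68
Jigsaw puzzle (1000 pc) $27.71: children's toys → 5% → $1.39
Camping tent (2-person) $269.72: sporting goods → 10% + 3.75% surcharge = 13.75% → $37.09
Total tax = $2.69 + $2.71 + $0.68 + $1.39 + $37.09 = $44.56

$44.56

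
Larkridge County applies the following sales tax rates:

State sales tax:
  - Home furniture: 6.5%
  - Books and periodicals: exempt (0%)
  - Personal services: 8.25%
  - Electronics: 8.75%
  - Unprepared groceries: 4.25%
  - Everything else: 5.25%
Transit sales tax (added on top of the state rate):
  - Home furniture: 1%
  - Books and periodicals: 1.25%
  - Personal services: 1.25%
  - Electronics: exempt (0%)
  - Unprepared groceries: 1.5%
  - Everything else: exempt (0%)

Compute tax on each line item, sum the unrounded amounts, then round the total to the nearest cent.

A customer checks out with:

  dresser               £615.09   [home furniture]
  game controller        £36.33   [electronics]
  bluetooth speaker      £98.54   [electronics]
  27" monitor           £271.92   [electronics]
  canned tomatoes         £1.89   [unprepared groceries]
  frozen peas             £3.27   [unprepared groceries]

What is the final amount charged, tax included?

£1109.06

Dresser £615.09: home furniture → 6.5% + 1% transit = 7.5% → £46.13175
Game controller £36.33: electronics → 8.75% + 0% transit = 8.75% → £3.178875
Bluetooth speaker £98.54: electronics → 8.75% + 0% transit = 8.75% → £8.62225
27" monitor £271.92: electronics → 8.75% + 0% transit = 8.75% → £23.793
Canned tomatoes £1.89: unprepared groceries → 4.25% + 1.5% transit = 5.75% → £0.108675
Frozen peas £3.27: unprepared groceries → 4.25% + 1.5% transit = 5.75% → £0.188025
Subtotal = £1027.04; unrounded tax = £82.022575 → £82.02; total due = £1109.06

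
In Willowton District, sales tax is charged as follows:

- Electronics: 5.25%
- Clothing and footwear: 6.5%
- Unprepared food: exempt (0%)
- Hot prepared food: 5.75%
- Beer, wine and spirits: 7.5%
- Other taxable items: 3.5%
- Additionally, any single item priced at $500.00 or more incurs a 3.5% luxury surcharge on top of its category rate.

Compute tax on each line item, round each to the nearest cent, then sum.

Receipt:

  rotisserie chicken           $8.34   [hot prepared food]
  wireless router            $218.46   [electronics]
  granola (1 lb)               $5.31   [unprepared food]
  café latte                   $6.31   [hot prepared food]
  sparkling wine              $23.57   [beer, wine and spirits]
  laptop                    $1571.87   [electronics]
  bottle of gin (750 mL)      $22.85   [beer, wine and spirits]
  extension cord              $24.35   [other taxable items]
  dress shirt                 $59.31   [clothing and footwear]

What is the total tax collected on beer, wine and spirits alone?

$3.48

Sparkling wine $23.57: beer, wine and spirits → 7.5% → $1.77
Bottle of gin (750 mL) $22.85: beer, wine and spirits → 7.5% → $1.71
Tax on beer, wine and spirits = $1.77 + $1.71 = $3.48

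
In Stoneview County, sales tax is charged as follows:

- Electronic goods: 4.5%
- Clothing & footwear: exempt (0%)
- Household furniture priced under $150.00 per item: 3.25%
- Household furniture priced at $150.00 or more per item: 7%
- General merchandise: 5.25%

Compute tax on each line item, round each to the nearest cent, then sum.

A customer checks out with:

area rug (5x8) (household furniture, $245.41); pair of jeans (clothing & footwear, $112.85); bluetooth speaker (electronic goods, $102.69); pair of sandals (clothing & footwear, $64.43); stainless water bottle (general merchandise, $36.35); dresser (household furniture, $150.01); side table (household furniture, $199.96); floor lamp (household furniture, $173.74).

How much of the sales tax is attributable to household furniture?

$53.84

Area rug (5x8) $245.41: household furniture, $150.00 or more → 7% → $17.18
Dresser $150.01: household furniture, $150.00 or more → 7% → $10.50
Side table $199.96: household furniture, $150.00 or more → 7% → $14.00
Floor lamp $173.74: household furniture, $150.00 or more → 7% → $12.16
Tax on household furniture = $17.18 + $10.50 + $14.00 + $12.16 = $53.84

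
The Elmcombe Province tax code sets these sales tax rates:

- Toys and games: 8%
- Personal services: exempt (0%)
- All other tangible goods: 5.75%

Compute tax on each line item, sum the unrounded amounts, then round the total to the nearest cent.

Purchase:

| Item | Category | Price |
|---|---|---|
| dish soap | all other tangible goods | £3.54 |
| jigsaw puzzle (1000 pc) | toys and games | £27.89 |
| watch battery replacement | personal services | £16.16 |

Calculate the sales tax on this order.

Dish soap £3.54: all other tangible goods → 5.75% → £0.20355
Jigsaw puzzle (1000 pc) £27.89: toys and games → 8% → £2.2312
Watch battery replacement £16.16: personal services → 0% → £0.00
Unrounded tax sum = £2.43475 → £2.43

£2.43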